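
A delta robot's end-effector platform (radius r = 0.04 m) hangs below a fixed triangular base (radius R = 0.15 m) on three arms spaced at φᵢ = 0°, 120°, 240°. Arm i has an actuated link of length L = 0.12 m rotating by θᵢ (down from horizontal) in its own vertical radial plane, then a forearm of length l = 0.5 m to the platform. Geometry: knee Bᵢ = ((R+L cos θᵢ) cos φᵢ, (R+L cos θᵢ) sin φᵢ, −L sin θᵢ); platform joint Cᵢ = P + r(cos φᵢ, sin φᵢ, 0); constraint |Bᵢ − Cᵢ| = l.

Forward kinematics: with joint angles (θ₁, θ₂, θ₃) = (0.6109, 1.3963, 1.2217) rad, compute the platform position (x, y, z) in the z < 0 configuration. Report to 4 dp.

(0.1212, -0.0266, -0.5605)

φ1=0.0°: virtual centre (0.2083, 0.0000, -0.0688), radius l
φ2=120.0°: virtual centre (-0.0654, 0.1133, -0.1182), radius l
arm 3 at φ=240.0°: e+L cos θ3 = 0.1510;  centre 3 = (-0.0755, -0.1308, -0.1128)
eliminate P² terms by subtracting sphere 1 from 2 and 3
[-0.5474 0.2266 -0.0987]·P = -0.0170;  [-0.5676 -0.2616 -0.0879]·P = -0.0126
det = 0.2718;  x = 0.0269+-0.1682z,  y = -0.0102+0.0291z
quadratic in z: (1.0291)z²+(0.1981)z+(-0.2123)=0, √Δ=0.9555 → z ∈ {-0.5605, 0.3680}; z = -0.5605 (taking z<0)
x = 0.1212, y = -0.0266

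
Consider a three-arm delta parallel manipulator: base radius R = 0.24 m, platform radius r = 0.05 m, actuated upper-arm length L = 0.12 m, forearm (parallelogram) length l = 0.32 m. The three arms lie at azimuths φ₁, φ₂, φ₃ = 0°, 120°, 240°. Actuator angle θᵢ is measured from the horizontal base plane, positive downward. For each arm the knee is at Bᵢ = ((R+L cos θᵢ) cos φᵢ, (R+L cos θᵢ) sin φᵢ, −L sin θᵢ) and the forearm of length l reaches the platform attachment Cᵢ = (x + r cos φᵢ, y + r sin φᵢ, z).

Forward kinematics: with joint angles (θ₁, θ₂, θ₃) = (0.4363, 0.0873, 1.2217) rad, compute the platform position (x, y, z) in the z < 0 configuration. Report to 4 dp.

(0.0233, 0.0763, -0.1946)

φ1=0.0°: virtual centre (0.2988, 0.0000, -0.0507), radius l
arm 2 at φ=120.0°: ρ2 = 0.3095;  centre 2 = (-0.1548, 0.2681, -0.0105)
φ3=240.0°: virtual centre (-0.1155, -0.2001, -0.1128), radius l
|centre ₂|²−|centre ₁|² = 0.0041;  |centre ₃|²−|centre ₁|² = -0.0257
[-0.9071 0.5361 0.0805]·P = 0.0041;  [-0.8286 -0.4002 -0.1241]·P = -0.0257
det = 0.8072;  x = 0.0151+-0.0425z,  y = 0.0331+-0.2221z
sphere 1 gives Az²+Bz+C=0 with A=1.0511, B=0.1108, C=-0.0182;  B²−4AC=0.0890;  roots -0.1946, 0.0892;  negative root z = -0.1946
x = 0.0233, y = 0.0763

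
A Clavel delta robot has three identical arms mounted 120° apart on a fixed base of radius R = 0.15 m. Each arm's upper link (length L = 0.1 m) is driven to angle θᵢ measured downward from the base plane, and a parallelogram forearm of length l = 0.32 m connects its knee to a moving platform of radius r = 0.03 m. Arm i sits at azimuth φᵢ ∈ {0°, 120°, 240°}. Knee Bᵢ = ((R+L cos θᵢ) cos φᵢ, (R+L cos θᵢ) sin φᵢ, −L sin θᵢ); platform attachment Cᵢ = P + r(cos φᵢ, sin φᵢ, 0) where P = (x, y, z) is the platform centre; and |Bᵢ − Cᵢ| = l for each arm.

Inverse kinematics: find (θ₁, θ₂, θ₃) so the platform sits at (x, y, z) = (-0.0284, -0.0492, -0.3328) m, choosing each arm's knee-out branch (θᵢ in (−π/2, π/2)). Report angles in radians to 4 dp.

arm 1 (φ=0.0°): x'=-0.0284, y'=-0.0492
  A cos θ + B sin θ = C:  0.1484·cos θ + -0.3328·sin θ = -0.2140
  θ1 = atan2(B,A) + arccos(C/0.3644) = 1.0471
φ2=120.0° → target in arm frame (-0.0284, 0.0492)
  A cos θ + B sin θ = C:  0.1484·cos θ + -0.3328·sin θ = -0.2140
  √(A²+B²)=0.3644;  θ2 = -1.1513+2.1985 ≈ 1.0472
rotate P by −φ3: (0.0568, 0.0000, -0.3328)
  A=0.0632, B=-0.3328, C=(l²−L²−A²−y'²−z²)/(2L)=-0.1117
  γ=atan2(-0.3328,0.0632)=-1.3832;  ψ=arccos(-0.3299)=1.9070;  θ3=γ+ψ≈0.5238

θ₁ = 1.0471, θ₂ = 1.0472, θ₃ = 0.5238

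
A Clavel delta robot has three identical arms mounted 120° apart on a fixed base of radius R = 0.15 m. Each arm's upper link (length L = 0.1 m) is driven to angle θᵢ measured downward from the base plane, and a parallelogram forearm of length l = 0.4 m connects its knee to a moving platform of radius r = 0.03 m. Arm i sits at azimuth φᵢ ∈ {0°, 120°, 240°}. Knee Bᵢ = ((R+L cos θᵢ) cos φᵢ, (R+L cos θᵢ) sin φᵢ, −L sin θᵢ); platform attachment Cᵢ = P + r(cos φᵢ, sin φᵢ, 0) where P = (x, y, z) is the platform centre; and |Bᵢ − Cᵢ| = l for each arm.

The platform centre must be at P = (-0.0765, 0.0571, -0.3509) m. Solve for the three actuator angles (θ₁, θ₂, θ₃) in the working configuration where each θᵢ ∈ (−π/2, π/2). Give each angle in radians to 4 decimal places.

θ₁ = 0.6981, θ₂ = -0.2618, θ₃ = 0.3489

arm 1 (φ=0.0°): x'=-0.0765, y'=0.0571
  A cos θ + B sin θ = C:  0.1965·cos θ + -0.3509·sin θ = -0.0750
  √(A²+B²)=0.4022;  θ1 = -1.0603+1.7584 ≈ 0.6981
arm 2 (φ=120.0°): x'=0.0877, y'=0.0377
  A cos θ + B sin θ = C:  0.0323·cos θ + -0.3509·sin θ = 0.1220
  θ2 = atan2(B,A) + arccos(C/0.3524) = -0.2618
rotate P by −φ3: (-0.0112, -0.0948, -0.3509)
  A=0.1312, B=-0.3509, C=(l²−L²−A²−y'²−z²)/(2L)=0.0033
  √(A²+B²)=0.3746;  θ3 = -1.2130+1.5619 ≈ 0.3489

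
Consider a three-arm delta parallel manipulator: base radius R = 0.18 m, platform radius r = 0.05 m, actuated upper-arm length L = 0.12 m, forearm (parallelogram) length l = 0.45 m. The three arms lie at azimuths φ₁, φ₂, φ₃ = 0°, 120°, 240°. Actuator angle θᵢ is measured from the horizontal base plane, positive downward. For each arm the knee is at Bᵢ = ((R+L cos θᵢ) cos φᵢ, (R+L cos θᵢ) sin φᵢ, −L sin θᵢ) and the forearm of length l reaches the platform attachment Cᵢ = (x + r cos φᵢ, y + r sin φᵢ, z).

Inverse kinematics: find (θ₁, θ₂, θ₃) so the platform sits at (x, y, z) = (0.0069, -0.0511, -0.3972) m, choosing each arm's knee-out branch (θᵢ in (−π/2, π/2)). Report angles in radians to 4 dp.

θ₁ = 0.1743, θ₂ = 0.4363, θ₃ = 0.0003

rotate P by −φ1: (0.0069, -0.0511, -0.3972)
  A=0.1231, B=-0.3972, C=(l²−L²−A²−y'²−z²)/(2L)=0.0524
  θ1 = atan2(B,A) + arccos(C/0.4158) = 0.1743
rotate P by −φ2: (-0.0477, 0.0196, -0.3972)
  A=0.1777, B=-0.3972, C=(l²−L²−A²−y'²−z²)/(2L)=-0.0068
  θ2 = atan2(B,A) + arccos(C/0.4351) = 0.4363
φ3=240.0° → target in arm frame (0.0408, 0.0315)
  e−x'=0.0892;  (l²−L²−(e−x')²−y'²−z²)/2L = 0.0891
  √(A²+B²)=0.4071;  θ3 = -1.3499+1.3502 ≈ 0.0003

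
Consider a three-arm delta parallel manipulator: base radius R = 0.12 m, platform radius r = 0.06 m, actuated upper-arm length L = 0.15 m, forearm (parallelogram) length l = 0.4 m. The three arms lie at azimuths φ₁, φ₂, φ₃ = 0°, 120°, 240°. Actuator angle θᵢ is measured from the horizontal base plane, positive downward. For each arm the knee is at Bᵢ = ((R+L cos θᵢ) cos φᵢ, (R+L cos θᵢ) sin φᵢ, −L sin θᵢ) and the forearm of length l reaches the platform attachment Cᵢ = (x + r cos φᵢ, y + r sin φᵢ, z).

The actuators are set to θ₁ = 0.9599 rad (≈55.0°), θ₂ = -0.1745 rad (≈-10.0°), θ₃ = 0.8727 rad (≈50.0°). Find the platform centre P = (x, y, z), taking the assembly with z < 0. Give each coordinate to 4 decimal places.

(-0.1170, 0.1672, -0.3735)

O1 = (0.1460·cos0.0°, 0.1460·sin0.0°, -0.1229) = (0.1460, 0.0000, -0.1229)
O2 = (0.2077·cos120.0°, 0.2077·sin120.0°, 0.0260) = (-0.1039, 0.1799, 0.0260)
φ3=240.0°: virtual centre (-0.0782, -0.1355, -0.1149), radius l
eliminate P² terms by subtracting sphere 1 from 2 and 3
linear system: -0.4998x+0.3598y = 0.0074−0.2978z; -0.4485x+-0.2709y = 0.0012−0.0159z
Cramer: x(z) = -0.0083+0.2912z;  y(z) = 0.0091-0.4233z
into |P−O₁|² = l²: 1.2640z² + 0.1482z + -0.1210 = 0;  Δ = 0.6338;  z = -0.3735 or 0.2563 → z<0 root = -0.3735
x = -0.1170, y = 0.1672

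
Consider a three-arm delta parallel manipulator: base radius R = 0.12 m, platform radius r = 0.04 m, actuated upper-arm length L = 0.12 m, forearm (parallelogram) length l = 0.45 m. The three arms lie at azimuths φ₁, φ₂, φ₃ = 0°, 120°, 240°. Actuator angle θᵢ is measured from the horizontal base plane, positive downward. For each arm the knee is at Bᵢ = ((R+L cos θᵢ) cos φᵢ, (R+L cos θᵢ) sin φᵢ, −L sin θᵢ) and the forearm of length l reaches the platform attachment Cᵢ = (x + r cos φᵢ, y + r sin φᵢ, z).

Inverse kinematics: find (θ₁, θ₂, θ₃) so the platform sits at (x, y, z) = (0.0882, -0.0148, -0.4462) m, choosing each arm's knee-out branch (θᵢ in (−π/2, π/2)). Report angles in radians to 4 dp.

arm 1 (φ=0.0°): x'=0.0882, y'=-0.0148
  A=-0.0082, B=-0.4462, C=(l²−L²−A²−y'²−z²)/(2L)=-0.0470
  √(A²+B²)=0.4463;  θ1 = -1.5892+1.6763 ≈ 0.0871
φ2=120.0° → target in arm frame (-0.0569, -0.0690)
  A cos θ + B sin θ = C:  0.1369·cos θ + -0.4462·sin θ = -0.1437
  θ2 = atan2(B,A) + arccos(C/0.4667) = 0.6108
arm 3 (φ=240.0°): x'=-0.0313, y'=0.0838
  A cos θ + B sin θ = C:  0.1113·cos θ + -0.4462·sin θ = -0.1267
  γ=atan2(-0.4462,0.1113)=-1.3264;  ψ=arccos(-0.2754)=1.8498;  θ3=γ+ψ≈0.5234

θ₁ = 0.0871, θ₂ = 0.6108, θ₃ = 0.5234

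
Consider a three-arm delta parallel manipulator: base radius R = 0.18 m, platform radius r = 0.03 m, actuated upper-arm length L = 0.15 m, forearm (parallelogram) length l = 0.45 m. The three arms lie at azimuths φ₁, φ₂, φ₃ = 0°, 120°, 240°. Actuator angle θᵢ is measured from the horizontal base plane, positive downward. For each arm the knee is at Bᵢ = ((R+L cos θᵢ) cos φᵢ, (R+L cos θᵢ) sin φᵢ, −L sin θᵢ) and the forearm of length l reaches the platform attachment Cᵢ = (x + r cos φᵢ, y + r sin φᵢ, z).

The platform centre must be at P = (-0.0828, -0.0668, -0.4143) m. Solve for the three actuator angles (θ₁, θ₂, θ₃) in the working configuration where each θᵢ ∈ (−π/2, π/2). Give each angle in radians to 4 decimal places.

θ₁ = 0.8725, θ₂ = 0.6110, θ₃ = 0.0874

arm 1 (φ=0.0°): x'=-0.0828, y'=-0.0668
  A=0.2328, B=-0.4143, C=(l²−L²−A²−y'²−z²)/(2L)=-0.1677
  √(A²+B²)=0.4752;  θ1 = -1.0589+1.9314 ≈ 0.8725
φ2=120.0° → target in arm frame (-0.0165, 0.1051)
  e−x'=0.1665;  (l²−L²−(e−x')²−y'²−z²)/2L = -0.1013
  √(A²+B²)=0.4465;  θ2 = -1.1888+1.7997 ≈ 0.6110
φ3=240.0° → target in arm frame (0.0993, -0.0383)
  A cos θ + B sin θ = C:  0.0507·cos θ + -0.4143·sin θ = 0.0144
  θ3 = atan2(B,A) + arccos(C/0.4174) = 0.0874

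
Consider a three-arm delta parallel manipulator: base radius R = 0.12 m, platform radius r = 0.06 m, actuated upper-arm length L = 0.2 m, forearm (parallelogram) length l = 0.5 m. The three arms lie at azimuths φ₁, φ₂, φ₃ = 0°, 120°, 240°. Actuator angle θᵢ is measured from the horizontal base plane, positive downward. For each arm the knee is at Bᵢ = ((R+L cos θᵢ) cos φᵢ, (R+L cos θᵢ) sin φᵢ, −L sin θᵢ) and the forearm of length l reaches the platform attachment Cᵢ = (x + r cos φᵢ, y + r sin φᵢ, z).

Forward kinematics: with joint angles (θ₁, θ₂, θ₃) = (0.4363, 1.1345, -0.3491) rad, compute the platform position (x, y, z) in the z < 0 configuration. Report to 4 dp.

arm 1 at φ=0.0°: (R−r)+L cos θ1 = 0.2413;  centre 1 = (0.2413, 0.0000, -0.0845)
φ2=120.0°: virtual centre (-0.0723, 0.1252, -0.1813), radius l
φ3=240.0°: virtual centre (-0.1240, -0.2147, 0.0684), radius l
|centre ₂|²−|centre ₁|² = -0.0116;  |centre ₃|²−|centre ₁|² = 0.0008
linear system: -0.6270x+0.2503y = -0.0116−-0.1935z; -0.7305x+-0.4294y = 0.0008−0.3059z
det = 0.4521;  x = 0.0106+-0.0145z,  y = -0.0199+0.7368z
into |P−centre ₁|² = l²: 1.5431z² + 0.1464z + -0.1892 = 0;  Δ = 1.1896;  z = -0.4008 or 0.3060 → z<0 root = -0.4008
x = 0.0164, y = -0.3152

(0.0164, -0.3152, -0.4008)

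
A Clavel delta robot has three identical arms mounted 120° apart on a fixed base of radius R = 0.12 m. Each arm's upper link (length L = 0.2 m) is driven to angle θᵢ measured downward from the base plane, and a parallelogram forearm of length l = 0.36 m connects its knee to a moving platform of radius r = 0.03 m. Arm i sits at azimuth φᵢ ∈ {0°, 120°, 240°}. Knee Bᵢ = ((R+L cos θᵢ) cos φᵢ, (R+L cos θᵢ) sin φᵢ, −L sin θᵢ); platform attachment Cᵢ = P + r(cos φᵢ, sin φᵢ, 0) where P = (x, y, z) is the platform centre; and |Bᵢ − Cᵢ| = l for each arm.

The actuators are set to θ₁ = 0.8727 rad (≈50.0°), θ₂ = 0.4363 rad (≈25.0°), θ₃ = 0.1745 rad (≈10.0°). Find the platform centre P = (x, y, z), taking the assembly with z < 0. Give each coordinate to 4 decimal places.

S1 = (0.2186·cos0.0°, 0.2186·sin0.0°, -0.1532) = (0.2186, 0.0000, -0.1532)
φ2=120.0°: virtual centre (-0.1356, 0.2349, -0.0845), radius l
arm 3 at φ=240.0°: e+L cos θ3 = 0.2870;  S3 = (-0.1435, -0.2485, -0.0347)
|S₂|²−|S₁|² = 0.0095;  |S₃|²−|S₁|² = 0.0123
linear system: -0.7084x+0.4698y = 0.0095−0.1374z; -0.7241x+-0.4970y = 0.0123−0.2370z
Cramer: x(z) = -0.0152+0.2595z;  y(z) = -0.0027+0.0988z
sphere 1 gives Az²+Bz+C=0 with A=1.0771, B=0.1846, C=-0.0515;  B²−4AC=0.2559;  roots -0.3205, 0.1491;  negative root z = -0.3205
x = -0.0983, y = -0.0343

(-0.0983, -0.0343, -0.3205)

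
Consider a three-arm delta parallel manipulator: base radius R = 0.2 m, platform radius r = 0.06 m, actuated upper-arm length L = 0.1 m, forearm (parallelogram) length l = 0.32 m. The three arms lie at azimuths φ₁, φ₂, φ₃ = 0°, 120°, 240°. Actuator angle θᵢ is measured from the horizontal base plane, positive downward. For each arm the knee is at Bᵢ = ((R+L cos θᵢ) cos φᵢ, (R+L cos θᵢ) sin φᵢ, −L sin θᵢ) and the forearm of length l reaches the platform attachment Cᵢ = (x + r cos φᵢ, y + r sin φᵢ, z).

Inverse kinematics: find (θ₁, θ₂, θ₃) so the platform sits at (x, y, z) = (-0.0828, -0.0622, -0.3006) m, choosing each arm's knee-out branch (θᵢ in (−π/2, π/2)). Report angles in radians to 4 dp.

θ₁ = 1.3963, θ₂ = 0.9602, θ₃ = 0.1742

arm 1 (φ=0.0°): x'=-0.0828, y'=-0.0622
  A cos θ + B sin θ = C:  0.2228·cos θ + -0.3006·sin θ = -0.2573
  √(A²+B²)=0.3742;  θ1 = -0.9330+2.3292 ≈ 1.3963
arm 2 (φ=120.0°): x'=-0.0125, y'=0.1028
  A=0.1525, B=-0.3006, C=(l²−L²−A²−y'²−z²)/(2L)=-0.1589
  θ2 = atan2(B,A) + arccos(C/0.3371) = 0.9602
rotate P by −φ3: (0.0953, -0.0406, -0.3006)
  A cos θ + B sin θ = C:  0.0447·cos θ + -0.3006·sin θ = -0.0081
  γ=atan2(-0.3006,0.0447)=-1.4231;  ψ=arccos(-0.0265)=1.5973;  θ3=γ+ψ≈0.1742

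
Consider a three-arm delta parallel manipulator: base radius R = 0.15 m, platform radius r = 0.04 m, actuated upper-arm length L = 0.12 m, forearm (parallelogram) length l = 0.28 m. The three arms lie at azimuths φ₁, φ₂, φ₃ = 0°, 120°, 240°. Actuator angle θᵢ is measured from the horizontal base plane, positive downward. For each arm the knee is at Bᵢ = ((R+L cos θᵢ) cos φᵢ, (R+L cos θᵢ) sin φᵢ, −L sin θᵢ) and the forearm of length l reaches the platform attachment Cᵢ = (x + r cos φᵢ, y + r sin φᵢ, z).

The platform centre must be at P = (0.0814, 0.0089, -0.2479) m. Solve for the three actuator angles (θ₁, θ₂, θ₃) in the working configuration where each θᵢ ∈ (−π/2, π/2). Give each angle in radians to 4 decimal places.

θ₁ = 0.0873, θ₂ = 0.8727, θ₃ = 0.9596

rotate P by −φ1: (0.0814, 0.0089, -0.2479)
  A cos θ + B sin θ = C:  0.0286·cos θ + -0.2479·sin θ = 0.0069
  √(A²+B²)=0.2495;  θ1 = -1.4559+1.5433 ≈ 0.0873
rotate P by −φ2: (-0.0330, -0.0749, -0.2479)
  A cos θ + B sin θ = C:  0.1430·cos θ + -0.2479·sin θ = -0.0980
  θ2 = atan2(B,A) + arccos(C/0.2862) = 0.8727
arm 3 (φ=240.0°): x'=-0.0484, y'=0.0660
  A cos θ + B sin θ = C:  0.1584·cos θ + -0.2479·sin θ = -0.1121
  θ3 = atan2(B,A) + arccos(C/0.2942) = 0.9596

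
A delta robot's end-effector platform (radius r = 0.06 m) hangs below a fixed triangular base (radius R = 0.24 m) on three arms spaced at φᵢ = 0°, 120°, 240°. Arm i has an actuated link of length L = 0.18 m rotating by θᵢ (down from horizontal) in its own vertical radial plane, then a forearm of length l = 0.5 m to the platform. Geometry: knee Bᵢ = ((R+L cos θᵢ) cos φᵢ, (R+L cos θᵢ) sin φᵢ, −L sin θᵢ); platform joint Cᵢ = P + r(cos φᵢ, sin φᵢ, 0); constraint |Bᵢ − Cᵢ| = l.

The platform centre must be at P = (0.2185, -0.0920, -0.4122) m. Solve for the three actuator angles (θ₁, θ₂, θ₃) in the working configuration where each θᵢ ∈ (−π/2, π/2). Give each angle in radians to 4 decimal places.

θ₁ = -0.3492, θ₂ = 1.3088, θ₃ = 0.7853

arm 1 (φ=0.0°): x'=0.2185, y'=-0.0920
  A=-0.0385, B=-0.4122, C=(l²−L²−A²−y'²−z²)/(2L)=0.1048
  √(A²+B²)=0.4140;  θ1 = -1.6639+1.3148 ≈ -0.3492
arm 2 (φ=120.0°): x'=-0.1889, y'=-0.1432
  A cos θ + B sin θ = C:  0.3689·cos θ + -0.4122·sin θ = -0.3026
  √(A²+B²)=0.5532;  θ2 = -0.8407+2.1495 ≈ 1.3088
φ3=240.0° → target in arm frame (-0.0296, 0.2352)
  A=0.2096, B=-0.4122, C=(l²−L²−A²−y'²−z²)/(2L)=-0.1432
  θ3 = atan2(B,A) + arccos(C/0.4624) = 0.7853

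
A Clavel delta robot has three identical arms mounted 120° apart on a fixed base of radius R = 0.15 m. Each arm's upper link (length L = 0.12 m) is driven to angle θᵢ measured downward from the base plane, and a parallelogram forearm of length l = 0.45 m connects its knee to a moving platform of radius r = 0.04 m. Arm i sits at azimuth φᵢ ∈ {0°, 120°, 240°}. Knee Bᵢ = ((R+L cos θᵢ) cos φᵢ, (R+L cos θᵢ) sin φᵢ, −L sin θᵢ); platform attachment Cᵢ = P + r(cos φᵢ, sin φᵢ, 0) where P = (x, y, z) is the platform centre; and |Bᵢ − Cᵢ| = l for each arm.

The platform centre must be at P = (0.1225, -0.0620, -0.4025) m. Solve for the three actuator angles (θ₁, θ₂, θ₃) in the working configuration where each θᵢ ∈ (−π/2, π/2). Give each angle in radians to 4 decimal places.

arm 1 (φ=0.0°): x'=0.1225, y'=-0.0620
  A=-0.0125, B=-0.4025, C=(l²−L²−A²−y'²−z²)/(2L)=0.0921
  θ1 = atan2(B,A) + arccos(C/0.4027) = -0.2617
φ2=120.0° → target in arm frame (-0.1149, -0.0751)
  e−x'=0.2249;  (l²−L²−(e−x')²−y'²−z²)/2L = -0.1256
  θ2 = atan2(B,A) + arccos(C/0.4611) = 0.7855
rotate P by −φ3: (-0.0076, 0.1371, -0.4025)
  A=0.1176, B=-0.4025, C=(l²−L²−A²−y'²−z²)/(2L)=-0.0272
  θ3 = atan2(B,A) + arccos(C/0.4193) = 0.3490

θ₁ = -0.2617, θ₂ = 0.7855, θ₃ = 0.3490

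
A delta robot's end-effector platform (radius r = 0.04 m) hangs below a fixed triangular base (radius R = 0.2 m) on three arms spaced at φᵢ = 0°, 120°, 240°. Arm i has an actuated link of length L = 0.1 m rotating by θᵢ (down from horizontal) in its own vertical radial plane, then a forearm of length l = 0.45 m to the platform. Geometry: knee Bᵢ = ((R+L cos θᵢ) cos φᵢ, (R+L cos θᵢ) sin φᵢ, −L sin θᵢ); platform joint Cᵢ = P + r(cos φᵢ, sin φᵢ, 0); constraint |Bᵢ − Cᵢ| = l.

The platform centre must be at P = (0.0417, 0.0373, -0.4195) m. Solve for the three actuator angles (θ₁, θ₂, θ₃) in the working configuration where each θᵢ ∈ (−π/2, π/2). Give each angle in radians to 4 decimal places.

θ₁ = 0.2619, θ₂ = 0.4365, θ₃ = 0.7858

φ1=0.0° → target in arm frame (0.0417, 0.0373)
  e−x'=0.1183;  (l²−L²−(e−x')²−y'²−z²)/2L = 0.0057
  γ=atan2(-0.4195,0.1183)=-1.2959;  ψ=arccos(0.0130)=1.5578;  θ1=γ+ψ≈0.2619
rotate P by −φ2: (0.0115, -0.0548, -0.4195)
  A cos θ + B sin θ = C:  0.1485·cos θ + -0.4195·sin θ = -0.0427
  √(A²+B²)=0.4450;  θ2 = -1.2305+1.6670 ≈ 0.4365
rotate P by −φ3: (-0.0532, 0.0175, -0.4195)
  e−x'=0.2132;  (l²−L²−(e−x')²−y'²−z²)/2L = -0.1461
  θ3 = atan2(B,A) + arccos(C/0.4705) = 0.7858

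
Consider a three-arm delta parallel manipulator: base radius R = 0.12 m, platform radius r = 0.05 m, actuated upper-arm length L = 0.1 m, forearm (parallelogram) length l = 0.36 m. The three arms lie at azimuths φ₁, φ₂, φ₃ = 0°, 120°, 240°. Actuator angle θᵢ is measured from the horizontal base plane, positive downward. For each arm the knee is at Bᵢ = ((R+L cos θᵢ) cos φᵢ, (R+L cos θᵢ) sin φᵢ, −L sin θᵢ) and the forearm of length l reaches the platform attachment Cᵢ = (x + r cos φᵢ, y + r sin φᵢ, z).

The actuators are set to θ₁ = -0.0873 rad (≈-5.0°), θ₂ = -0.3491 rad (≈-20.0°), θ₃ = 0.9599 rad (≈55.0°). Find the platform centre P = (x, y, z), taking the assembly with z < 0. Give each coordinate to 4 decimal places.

(0.0568, 0.1514, -0.2978)

φ1=0.0°: virtual centre (0.1696, 0.0000, 0.0087), radius l
φ2=120.0°: virtual centre (-0.0820, 0.1420, 0.0342), radius l
φ3=240.0°: virtual centre (-0.0637, -0.1103, -0.0819), radius l
eliminate P² terms by subtracting sphere 1 from 2 and 3
linear system: -0.5032x+0.2840y = -0.0008−0.0510z; -0.4666x+-0.2206y = -0.0059−-0.1813z
Cramer: x(z) = 0.0076-0.1652z;  y(z) = 0.0107-0.4722z
into |P−S₁|² = l²: 1.2503z² + 0.0260z + -0.1032 = 0;  Δ = 0.5166;  z = -0.2978 or 0.2770 → z<0 root = -0.2978
x = 0.0568, y = 0.1514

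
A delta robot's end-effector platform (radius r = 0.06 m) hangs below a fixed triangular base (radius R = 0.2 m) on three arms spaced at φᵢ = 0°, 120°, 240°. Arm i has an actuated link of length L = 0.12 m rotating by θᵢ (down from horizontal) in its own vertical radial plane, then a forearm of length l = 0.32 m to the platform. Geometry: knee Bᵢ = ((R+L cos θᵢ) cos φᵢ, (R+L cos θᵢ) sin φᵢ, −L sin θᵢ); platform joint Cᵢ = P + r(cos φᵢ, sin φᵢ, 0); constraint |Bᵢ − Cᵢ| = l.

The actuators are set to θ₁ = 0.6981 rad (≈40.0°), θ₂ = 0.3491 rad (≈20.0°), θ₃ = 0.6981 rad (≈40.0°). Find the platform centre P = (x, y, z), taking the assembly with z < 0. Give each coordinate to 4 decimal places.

centre 1 = (0.2319·cos0.0°, 0.2319·sin0.0°, -0.0771) = (0.2319, 0.0000, -0.0771)
centre 2 = (0.2528·cos120.0°, 0.2528·sin120.0°, -0.0410) = (-0.1264, 0.2189, -0.0410)
centre 3 = (0.2319·cos240.0°, 0.2319·sin240.0°, -0.0771) = (-0.1160, -0.2009, -0.0771)
eliminate P² terms by subtracting sphere 1 from 2 and 3
[-0.7166 0.4378 0.0722]·P = 0.0058;  [-0.6958 -0.4017 0.0000]·P = 0.0000
det = 0.5925;  x = -0.0040+0.0489z,  y = 0.0069+-0.0848z
sphere 1 gives Az²+Bz+C=0 with A=1.0096, B=0.1300, C=-0.0408;  B²−4AC=0.1815;  roots -0.2754, 0.1466;  negative root z = -0.2754
x = -0.0174, y = 0.0302

(-0.0174, 0.0302, -0.2754)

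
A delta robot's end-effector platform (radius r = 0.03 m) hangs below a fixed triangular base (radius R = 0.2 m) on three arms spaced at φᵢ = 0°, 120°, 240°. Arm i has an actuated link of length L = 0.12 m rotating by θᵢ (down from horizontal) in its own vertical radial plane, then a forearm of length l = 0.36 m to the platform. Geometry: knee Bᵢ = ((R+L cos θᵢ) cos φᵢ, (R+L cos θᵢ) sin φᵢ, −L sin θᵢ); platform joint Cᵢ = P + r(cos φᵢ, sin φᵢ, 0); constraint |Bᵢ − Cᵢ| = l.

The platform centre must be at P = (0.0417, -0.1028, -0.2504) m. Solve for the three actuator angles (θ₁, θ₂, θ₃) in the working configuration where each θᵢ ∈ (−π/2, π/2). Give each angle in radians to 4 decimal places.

θ₁ = 0.0867, θ₂ = 1.1343, θ₃ = -0.1740

rotate P by −φ1: (0.0417, -0.1028, -0.2504)
  e−x'=0.1283;  (l²−L²−(e−x')²−y'²−z²)/2L = 0.1061
  √(A²+B²)=0.2814;  θ1 = -1.0973+1.1840 ≈ 0.0867
rotate P by −φ2: (-0.1099, 0.0153, -0.2504)
  A=0.2799, B=-0.2504, C=(l²−L²−A²−y'²−z²)/(2L)=-0.1086
  θ2 = atan2(B,A) + arccos(C/0.3755) = 1.1343
φ3=240.0° → target in arm frame (0.0682, 0.0875)
  e−x'=0.1018;  (l²−L²−(e−x')²−y'²−z²)/2L = 0.1436
  γ=atan2(-0.2504,0.1018)=-1.1846;  ψ=arccos(0.5314)=1.0106;  θ3=γ+ψ≈-0.1740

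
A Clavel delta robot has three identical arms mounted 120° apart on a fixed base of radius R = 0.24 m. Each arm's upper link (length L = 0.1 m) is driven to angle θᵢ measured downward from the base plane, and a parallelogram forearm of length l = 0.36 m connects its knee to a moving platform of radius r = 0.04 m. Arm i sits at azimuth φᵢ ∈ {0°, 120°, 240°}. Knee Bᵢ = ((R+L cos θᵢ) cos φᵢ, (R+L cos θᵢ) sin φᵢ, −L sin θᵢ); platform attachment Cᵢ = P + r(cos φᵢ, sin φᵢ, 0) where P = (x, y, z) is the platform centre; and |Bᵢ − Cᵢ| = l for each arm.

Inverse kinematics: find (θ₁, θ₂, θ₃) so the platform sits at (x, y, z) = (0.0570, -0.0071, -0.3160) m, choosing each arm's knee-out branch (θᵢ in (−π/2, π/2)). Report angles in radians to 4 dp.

θ₁ = 0.4358, θ₂ = 1.1340, θ₃ = 1.0472

φ1=0.0° → target in arm frame (0.0570, -0.0071)
  A cos θ + B sin θ = C:  0.1430·cos θ + -0.3160·sin θ = -0.0038
  θ1 = atan2(B,A) + arccos(C/0.3469) = 0.4358
arm 2 (φ=120.0°): x'=-0.0346, y'=-0.0458
  A=0.2346, B=-0.3160, C=(l²−L²−A²−y'²−z²)/(2L)=-0.1871
  θ2 = atan2(B,A) + arccos(C/0.3936) = 1.1340
rotate P by −φ3: (-0.0224, 0.0529, -0.3160)
  e−x'=0.2224;  (l²−L²−(e−x')²−y'²−z²)/2L = -0.1625
  γ=atan2(-0.3160,0.2224)=-0.9576;  ψ=arccos(-0.4205)=2.0048;  θ3=γ+ψ≈1.0472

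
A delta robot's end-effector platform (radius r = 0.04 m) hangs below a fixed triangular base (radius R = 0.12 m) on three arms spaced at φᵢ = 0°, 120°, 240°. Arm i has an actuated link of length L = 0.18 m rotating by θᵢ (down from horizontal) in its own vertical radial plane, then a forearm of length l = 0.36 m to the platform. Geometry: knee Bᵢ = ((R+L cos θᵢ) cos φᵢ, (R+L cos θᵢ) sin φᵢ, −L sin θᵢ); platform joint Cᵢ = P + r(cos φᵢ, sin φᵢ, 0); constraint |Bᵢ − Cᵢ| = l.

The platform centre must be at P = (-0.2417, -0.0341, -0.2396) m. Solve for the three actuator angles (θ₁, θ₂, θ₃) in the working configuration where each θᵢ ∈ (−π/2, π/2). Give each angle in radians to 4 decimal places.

rotate P by −φ1: (-0.2417, -0.0341, -0.2396)
  e−x'=0.3217;  (l²−L²−(e−x')²−y'²−z²)/2L = -0.1802
  γ=atan2(-0.2396,0.3217)=-0.6402;  ψ=arccos(-0.4492)=2.0366;  θ1=γ+ψ≈1.3965
rotate P by −φ2: (0.0913, 0.2264, -0.2396)
  e−x'=-0.0113;  (l²−L²−(e−x')²−y'²−z²)/2L = -0.0322
  γ=atan2(-0.2396,-0.0113)=-1.6180;  ψ=arccos(-0.1341)=1.7053;  θ2=γ+ψ≈0.0873
φ3=240.0° → target in arm frame (0.1504, -0.1923)
  A cos θ + B sin θ = C:  -0.0704·cos θ + -0.2396·sin θ = -0.0059
  γ=atan2(-0.2396,-0.0704)=-1.8565;  ψ=arccos(-0.0237)=1.5945;  θ3=γ+ψ≈-0.2620

θ₁ = 1.3965, θ₂ = 0.0873, θ₃ = -0.2620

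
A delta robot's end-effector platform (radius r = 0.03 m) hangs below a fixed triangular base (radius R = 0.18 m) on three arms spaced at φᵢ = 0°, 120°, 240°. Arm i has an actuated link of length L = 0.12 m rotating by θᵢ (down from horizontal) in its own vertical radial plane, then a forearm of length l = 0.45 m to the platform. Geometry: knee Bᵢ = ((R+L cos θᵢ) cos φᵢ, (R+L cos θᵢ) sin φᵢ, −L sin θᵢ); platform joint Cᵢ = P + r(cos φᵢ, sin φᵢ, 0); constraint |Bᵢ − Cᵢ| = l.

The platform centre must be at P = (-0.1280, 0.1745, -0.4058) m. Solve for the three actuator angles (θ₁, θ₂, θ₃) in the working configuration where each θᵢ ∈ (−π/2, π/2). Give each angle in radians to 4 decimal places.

φ1=0.0° → target in arm frame (-0.1280, 0.1745)
  A cos θ + B sin θ = C:  0.2780·cos θ + -0.4058·sin θ = -0.3513
  θ1 = atan2(B,A) + arccos(C/0.4919) = 1.3960
rotate P by −φ2: (0.2151, 0.0236, -0.4058)
  A=-0.0651, B=-0.4058, C=(l²−L²−A²−y'²−z²)/(2L)=0.0776
  √(A²+B²)=0.4110;  θ2 = -1.7299+1.3808 ≈ -0.3491
rotate P by −φ3: (-0.0871, -0.1981, -0.4058)
  A=0.2371, B=-0.4058, C=(l²−L²−A²−y'²−z²)/(2L)=-0.3002
  √(A²+B²)=0.4700;  θ3 = -1.0420+2.2636 ≈ 1.2216

θ₁ = 1.3960, θ₂ = -0.3491, θ₃ = 1.2216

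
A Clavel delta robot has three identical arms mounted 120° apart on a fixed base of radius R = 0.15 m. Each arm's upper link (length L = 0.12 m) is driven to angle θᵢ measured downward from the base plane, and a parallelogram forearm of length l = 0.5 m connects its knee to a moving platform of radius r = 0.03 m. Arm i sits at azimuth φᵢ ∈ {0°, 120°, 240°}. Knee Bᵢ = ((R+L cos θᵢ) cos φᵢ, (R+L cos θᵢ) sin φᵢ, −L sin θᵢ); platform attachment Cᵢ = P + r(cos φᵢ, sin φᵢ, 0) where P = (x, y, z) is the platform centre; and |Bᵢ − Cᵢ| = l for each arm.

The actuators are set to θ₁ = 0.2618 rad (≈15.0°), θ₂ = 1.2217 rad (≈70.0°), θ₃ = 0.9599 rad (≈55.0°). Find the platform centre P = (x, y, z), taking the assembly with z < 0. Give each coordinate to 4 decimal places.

arm 1 at φ=0.0°: e+L cos θ1 = 0.2359;  O1 = (0.2359, 0.0000, -0.0311)
O2 = (0.1610·cos120.0°, 0.1610·sin120.0°, -0.1128) = (-0.0805, 0.1395, -0.1128)
O3 = (0.1888·cos240.0°, 0.1888·sin240.0°, -0.0983) = (-0.0944, -0.1635, -0.0983)
subtract pairs → two planes through P
plane₁₂: -0.6329x+0.2789y+-0.1634z = -0.0180
det = 0.3913;  x = 0.0231+-0.2325z,  y = -0.0121+0.0584z
sphere 1 gives Az²+Bz+C=0 with A=1.0574, B=0.1597, C=-0.2036;  B²−4AC=0.8866;  roots -0.5207, 0.3697;  negative root z = -0.5207
x = 0.1441, y = -0.0425

(0.1441, -0.0425, -0.5207)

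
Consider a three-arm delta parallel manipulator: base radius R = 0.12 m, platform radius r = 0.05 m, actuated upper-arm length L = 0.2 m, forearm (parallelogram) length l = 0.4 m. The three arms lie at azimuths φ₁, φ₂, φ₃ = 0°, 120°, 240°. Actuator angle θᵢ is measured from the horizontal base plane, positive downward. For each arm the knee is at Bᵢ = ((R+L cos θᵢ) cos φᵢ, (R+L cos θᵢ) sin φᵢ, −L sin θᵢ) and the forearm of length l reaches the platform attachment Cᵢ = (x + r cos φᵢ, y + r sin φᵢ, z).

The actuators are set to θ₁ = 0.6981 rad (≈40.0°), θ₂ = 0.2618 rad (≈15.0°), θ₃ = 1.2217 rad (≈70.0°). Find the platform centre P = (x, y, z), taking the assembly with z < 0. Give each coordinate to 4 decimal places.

φ1=0.0°: virtual centre (0.2232, 0.0000, -0.1286), radius l
φ2=120.0°: virtual centre (-0.1316, 0.2279, -0.0518), radius l
S3 = (0.1384·cos240.0°, 0.1384·sin240.0°, -0.1879) = (-0.0692, -0.1199, -0.1879)
|S₂|²−|S₁|² = 0.0056;  |S₃|²−|S₁|² = -0.0119
[-0.7096 0.4559 0.1536]·P = 0.0056;  [-0.5848 -0.2397 -0.1188]·P = -0.0119
det = 0.4367;  x = 0.0093+-0.0397z,  y = 0.0268+-0.3987z
sphere 1 gives Az²+Bz+C=0 with A=1.1605, B=0.2527, C=-0.0970;  B²−4AC=0.5142;  roots -0.4178, 0.2001;  negative root z = -0.4178
x = 0.0259, y = 0.1934

(0.0259, 0.1934, -0.4178)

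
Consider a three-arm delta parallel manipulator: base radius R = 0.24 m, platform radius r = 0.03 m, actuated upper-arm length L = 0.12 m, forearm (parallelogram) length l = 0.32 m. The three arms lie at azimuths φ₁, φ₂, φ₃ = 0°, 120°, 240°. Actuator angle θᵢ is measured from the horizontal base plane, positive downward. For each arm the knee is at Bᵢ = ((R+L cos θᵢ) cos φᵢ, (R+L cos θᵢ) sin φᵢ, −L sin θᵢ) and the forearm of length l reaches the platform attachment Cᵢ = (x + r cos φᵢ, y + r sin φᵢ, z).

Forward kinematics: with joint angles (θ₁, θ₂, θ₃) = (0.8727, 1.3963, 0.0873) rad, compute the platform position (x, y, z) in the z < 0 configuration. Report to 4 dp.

(-0.0008, -0.0872, -0.2009)

φ1=0.0°: virtual centre (0.2871, 0.0000, -0.0919), radius l
O2 = (0.2308·cos120.0°, 0.2308·sin120.0°, -0.1182) = (-0.1154, 0.1999, -0.1182)
φ3=240.0°: virtual centre (-0.1648, -0.2854, -0.0105), radius l
subtract pairs → two planes through P
plane₁₂: -0.8051x+0.3998y+-0.0525z = -0.0236
det = 0.8209;  x = 0.0078+0.0429z,  y = -0.0435+0.2176z
sphere 1 gives Az²+Bz+C=0 with A=1.0492, B=0.1410, C=-0.0140;  B²−4AC=0.0787;  roots -0.2009, 0.0665;  negative root z = -0.2009
x = -0.0008, y = -0.0872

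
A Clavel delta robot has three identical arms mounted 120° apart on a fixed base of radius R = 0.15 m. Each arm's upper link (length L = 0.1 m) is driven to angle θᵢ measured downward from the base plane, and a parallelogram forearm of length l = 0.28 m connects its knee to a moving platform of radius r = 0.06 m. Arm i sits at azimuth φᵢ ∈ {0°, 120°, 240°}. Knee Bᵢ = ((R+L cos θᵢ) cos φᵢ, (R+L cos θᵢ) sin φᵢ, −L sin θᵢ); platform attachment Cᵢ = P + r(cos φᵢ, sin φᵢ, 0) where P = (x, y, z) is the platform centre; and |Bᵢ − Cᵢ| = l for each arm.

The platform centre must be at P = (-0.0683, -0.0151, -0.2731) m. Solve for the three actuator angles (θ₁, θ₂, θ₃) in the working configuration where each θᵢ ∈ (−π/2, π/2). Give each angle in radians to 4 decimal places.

θ₁ = 1.0472, θ₂ = 0.5238, θ₃ = 0.3497

φ1=0.0° → target in arm frame (-0.0683, -0.0151)
  A cos θ + B sin θ = C:  0.1583·cos θ + -0.2731·sin θ = -0.1574
  √(A²+B²)=0.3157;  θ1 = -1.0455+2.0926 ≈ 1.0472
rotate P by −φ2: (0.0211, 0.0667, -0.2731)
  A=0.0689, B=-0.2731, C=(l²−L²−A²−y'²−z²)/(2L)=-0.0769
  γ=atan2(-0.2731,0.0689)=-1.3236;  ψ=arccos(-0.2731)=1.8474;  θ2=γ+ψ≈0.5238
φ3=240.0° → target in arm frame (0.0472, -0.0516)
  e−x'=0.0428;  (l²−L²−(e−x')²−y'²−z²)/2L = -0.0534
  θ3 = atan2(B,A) + arccos(C/0.2764) = 0.3497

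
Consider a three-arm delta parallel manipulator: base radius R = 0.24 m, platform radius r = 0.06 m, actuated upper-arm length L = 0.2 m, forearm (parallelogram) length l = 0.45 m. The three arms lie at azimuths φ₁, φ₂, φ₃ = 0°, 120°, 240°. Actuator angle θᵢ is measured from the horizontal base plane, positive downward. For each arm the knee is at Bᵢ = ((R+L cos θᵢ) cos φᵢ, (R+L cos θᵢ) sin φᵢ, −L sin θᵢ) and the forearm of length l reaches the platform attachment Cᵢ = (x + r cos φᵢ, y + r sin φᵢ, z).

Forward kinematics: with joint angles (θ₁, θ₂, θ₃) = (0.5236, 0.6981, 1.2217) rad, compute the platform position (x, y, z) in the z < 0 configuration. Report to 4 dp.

φ1=0.0°: virtual centre (0.3532, 0.0000, -0.1000), radius l
S2 = (0.3332·cos120.0°, 0.3332·sin120.0°, -0.1286) = (-0.1666, 0.2886, -0.1286)
φ3=240.0°: virtual centre (-0.1242, -0.2151, -0.1879), radius l
eliminate P² terms by subtracting sphere 1 from 2 and 3
linear system: -1.0396x+0.5771y = -0.0072−-0.0571z; -0.9548x+-0.4303y = -0.0377−-0.1759z
Cramer: x(z) = 0.0249-0.1263z;  y(z) = 0.0324-0.1285z
into |P−S₁|² = l²: 1.0325z² + 0.2746z + -0.0837 = 0;  Δ = 0.4210;  z = -0.4472 or 0.1812 → z<0 root = -0.4472
x = 0.0814, y = 0.0899

(0.0814, 0.0899, -0.4472)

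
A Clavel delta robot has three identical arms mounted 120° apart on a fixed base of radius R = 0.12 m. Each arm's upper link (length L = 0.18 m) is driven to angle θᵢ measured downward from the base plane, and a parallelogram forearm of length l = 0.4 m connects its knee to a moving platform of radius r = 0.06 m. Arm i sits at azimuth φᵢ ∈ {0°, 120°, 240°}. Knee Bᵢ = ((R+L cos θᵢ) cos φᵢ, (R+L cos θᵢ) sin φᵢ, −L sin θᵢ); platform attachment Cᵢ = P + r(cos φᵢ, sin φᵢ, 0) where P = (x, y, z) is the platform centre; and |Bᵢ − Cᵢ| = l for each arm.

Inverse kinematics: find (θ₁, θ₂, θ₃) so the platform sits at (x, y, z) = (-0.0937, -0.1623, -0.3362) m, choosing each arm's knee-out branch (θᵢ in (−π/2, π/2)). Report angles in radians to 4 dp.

θ₁ = 0.6980, θ₂ = 0.6980, θ₃ = -0.3494

φ1=0.0° → target in arm frame (-0.0937, -0.1623)
  A cos θ + B sin θ = C:  0.1537·cos θ + -0.3362·sin θ = -0.0983
  γ=atan2(-0.3362,0.1537)=-1.1420;  ψ=arccos(-0.2660)=1.8400;  θ1=γ+ψ≈0.6980
φ2=120.0° → target in arm frame (-0.0937, 0.1623)
  e−x'=0.1537;  (l²−L²−(e−x')²−y'²−z²)/2L = -0.0983
  θ2 = atan2(B,A) + arccos(C/0.3697) = 0.6980
φ3=240.0° → target in arm frame (0.1874, 0.0000)
  A=-0.1274, B=-0.3362, C=(l²−L²−A²−y'²−z²)/(2L)=-0.0046
  √(A²+B²)=0.3595;  θ3 = -1.9330+1.5836 ≈ -0.3494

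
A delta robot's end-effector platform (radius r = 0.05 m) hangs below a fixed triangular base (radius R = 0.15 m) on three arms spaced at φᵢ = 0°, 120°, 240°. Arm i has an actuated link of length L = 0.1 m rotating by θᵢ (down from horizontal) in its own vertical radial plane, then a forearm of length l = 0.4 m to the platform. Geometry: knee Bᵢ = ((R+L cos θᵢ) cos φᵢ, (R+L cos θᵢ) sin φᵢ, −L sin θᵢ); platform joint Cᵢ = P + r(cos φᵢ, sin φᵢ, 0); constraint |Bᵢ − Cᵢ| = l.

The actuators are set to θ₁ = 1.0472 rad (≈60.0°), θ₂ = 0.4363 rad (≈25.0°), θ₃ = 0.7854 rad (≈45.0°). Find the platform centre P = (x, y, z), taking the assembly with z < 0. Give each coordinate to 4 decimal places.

O1 = (0.1500·cos0.0°, 0.1500·sin0.0°, -0.0866) = (0.1500, 0.0000, -0.0866)
arm 2 at φ=120.0°: ρ2 = 0.1906;  O2 = (-0.0953, 0.1651, -0.0423)
arm 3 at φ=240.0°: ρ3 = 0.1707;  O3 = (-0.0854, -0.1478, -0.0707)
|O₂|²−|O₁|² = 0.0081;  |O₃|²−|O₁|² = 0.0041
linear system: -0.4906x+0.3302y = 0.0081−0.0887z; -0.4707x+-0.2957y = 0.0041−0.0318z
det = 0.3005;  x = -0.0125+0.1222z,  y = 0.0060+-0.0870z
quadratic in z: (1.0225)z²+(0.1324)z+(-0.1260)=0, √Δ=0.7301 → z ∈ {-0.4218, 0.2923}; z = -0.4218 (taking z<0)
x = -0.0641, y = 0.0427

(-0.0641, 0.0427, -0.4218)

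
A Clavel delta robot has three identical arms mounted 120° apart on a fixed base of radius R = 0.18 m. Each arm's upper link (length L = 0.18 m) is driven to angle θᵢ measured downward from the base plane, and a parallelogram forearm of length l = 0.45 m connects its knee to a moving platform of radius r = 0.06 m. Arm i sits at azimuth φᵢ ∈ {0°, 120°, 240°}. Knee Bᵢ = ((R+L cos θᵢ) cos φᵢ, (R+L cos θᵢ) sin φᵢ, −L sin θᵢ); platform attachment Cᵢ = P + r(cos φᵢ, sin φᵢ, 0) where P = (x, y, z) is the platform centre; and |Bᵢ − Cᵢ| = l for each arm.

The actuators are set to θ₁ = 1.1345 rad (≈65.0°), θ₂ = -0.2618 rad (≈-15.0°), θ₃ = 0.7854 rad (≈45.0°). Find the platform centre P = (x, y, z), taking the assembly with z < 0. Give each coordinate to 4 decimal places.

(-0.1626, 0.1487, -0.3905)

S1 = (0.1961·cos0.0°, 0.1961·sin0.0°, -0.1631) = (0.1961, 0.0000, -0.1631)
arm 2 at φ=120.0°: (R−r)+L cos θ2 = 0.2939;  S2 = (-0.1469, 0.2545, 0.0466)
arm 3 at φ=240.0°: (R−r)+L cos θ3 = 0.2473;  S3 = (-0.1236, -0.2141, -0.1273)
|S₂|²−|S₁|² = 0.0235;  |S₃|²−|S₁|² = 0.0123
plane₁₂: -0.6860x+0.5090y+0.4195z = 0.0235
Cramer: x(z) = -0.0263+0.3490z;  y(z) = 0.0106-0.3536z
into |P−S₁|² = l²: 1.2469z² + 0.1635z + -0.1263 = 0;  Δ = 0.6567;  z = -0.3905 or 0.2594 → z<0 root = -0.3905
x = -0.1626, y = 0.1487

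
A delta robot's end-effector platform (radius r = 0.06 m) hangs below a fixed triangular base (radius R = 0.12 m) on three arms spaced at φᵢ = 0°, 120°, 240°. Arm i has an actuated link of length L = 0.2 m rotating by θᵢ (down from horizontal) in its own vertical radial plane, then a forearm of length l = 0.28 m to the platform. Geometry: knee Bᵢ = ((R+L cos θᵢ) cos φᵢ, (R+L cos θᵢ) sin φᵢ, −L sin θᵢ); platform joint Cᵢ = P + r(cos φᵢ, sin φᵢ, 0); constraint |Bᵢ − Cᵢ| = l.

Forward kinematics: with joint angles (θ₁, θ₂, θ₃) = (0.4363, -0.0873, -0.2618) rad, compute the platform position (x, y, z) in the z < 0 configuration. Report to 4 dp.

(-0.0376, -0.0079, -0.1088)

arm 1 at φ=0.0°: ρ1 = 0.2413;  O1 = (0.2413, 0.0000, -0.0845)
φ2=120.0°: virtual centre (-0.1296, 0.2245, 0.0174), radius l
O3 = (0.2532·cos240.0°, 0.2532·sin240.0°, 0.0518) = (-0.1266, -0.2193, 0.0518)
eliminate P² terms by subtracting sphere 1 from 2 and 3
plane₁₂: -0.7418x+0.4490y+0.2039z = 0.0022
Cramer: x(z) = -0.0024+0.3231z;  y(z) = 0.0008+0.0796z
into |P−O₁|² = l²: 1.1107z² + 0.0117z + -0.0119 = 0;  Δ = 0.0529;  z = -0.1088 or 0.0983 → z<0 root = -0.1088
x = -0.0376, y = -0.0079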